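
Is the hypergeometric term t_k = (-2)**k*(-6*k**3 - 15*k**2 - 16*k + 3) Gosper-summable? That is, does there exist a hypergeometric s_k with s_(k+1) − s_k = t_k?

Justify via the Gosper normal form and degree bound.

The ratio is 2*(-6*k**3 - 33*k**2 - 64*k - 34)/(6*k**3 + 15*k**2 + 16*k - 3).
So A=-2 and B=1, with C=k**3 + 5*k**2/2 + 8*k/3 - 1/2.
Solve (-2)·f(k+1) − (1)·f(k) = k**3 + 5*k**2/2 + 8*k/3 - 1/2.
Degrees (0,0,3) ⇒ d ≤ 3.
A polynomial solution: f(k) = -(k - 1)*(2*k**2 + 3*k + 3)/6.
Get s_k = R·t_k = (-2)**k*(2*k**3 + k**2 - 3) with R(k) = B(k−1)f(k)/C(k) = -(k - 1)*(2*k**2 + 3*k + 3)/(6*k**3 + 15*k**2 + 16*k - 3).
Verify: (-2)**k*(-6*k**3 - 15*k**2 - 16*k + 3) matches t_k.

Yes. s_k = (-2)**k*(2*k**3 + k**2 - 3).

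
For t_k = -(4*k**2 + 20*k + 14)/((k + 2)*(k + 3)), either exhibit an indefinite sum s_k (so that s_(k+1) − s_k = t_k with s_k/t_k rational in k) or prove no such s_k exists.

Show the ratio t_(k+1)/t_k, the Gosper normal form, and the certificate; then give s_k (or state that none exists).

Step 1: r(k) = (k + 2)*(10*k + 2*(k + 1)**2 + 17)/((k + 4)*(2*k**2 + 10*k + 7)).
So A=k + 2 and B=k + 4, with C=k**2 + 5*k + 7/2.
Need (k + 2)·f(k+1) − (k + 3)·f(k) = k**2 + 5*k + 7/2.
From deg A=1, deg B=1, deg C=2: d=2.
Coefficient equations give f(k) = k*(4*k + 3)/4.
Then R = B(k−1)f/C = k*(k + 3)*(4*k + 3)/(2*(2*k**2 + 10*k + 7)), so s_k = R(k)·t_k = -k*(4*k + 3)/(k + 2).
Δs = 2*(-2*k**2 - 10*k - 7)/(k**2 + 5*k + 6), as required.

s_k = -k*(4*k + 3)/(k + 2)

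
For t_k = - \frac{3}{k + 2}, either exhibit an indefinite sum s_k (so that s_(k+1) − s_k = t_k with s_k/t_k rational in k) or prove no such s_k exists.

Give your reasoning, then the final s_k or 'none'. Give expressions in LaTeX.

not Gosper-summable; s_k does not exist

Compute t_(k+1)/t_k: get (k + 2)/(k + 3).
So A=k + 2 and B=k + 3, with C=1.
Key eq: (k + 2)·f(k+1) = (k + 2)·f(k) + (1).
deg f ≤ 0 (via 1,1,0).
Write f(k) = c0. Then LHS − RHS = -1, requiring -1 = 0: contradictory. No certificate.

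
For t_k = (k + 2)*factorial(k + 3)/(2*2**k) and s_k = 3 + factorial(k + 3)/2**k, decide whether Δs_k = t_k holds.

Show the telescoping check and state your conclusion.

valid (s_(k+1) − s_k reduces to t_k)

s_(k+1) = 2**(-k - 1)*factorial(k + 4) + 3
s_(k+1) − s_k = (k + 2)*factorial(k + 3)/(2*2**k)
(s_(k+1) − s_k) − t_k = 0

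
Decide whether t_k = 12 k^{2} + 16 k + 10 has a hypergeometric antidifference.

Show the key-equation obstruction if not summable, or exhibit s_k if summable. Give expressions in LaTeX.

t_(k+1)/t_k = (6*k**2 + 20*k + 19)/(6*k**2 + 8*k + 5).
Gosper form: A/B · C(k+1)/C(k) with A=1, B=1, C=k**2 + 4*k/3 + 5/6.
Solve (1)·f(k+1) − (1)·f(k) = k**2 + 4*k/3 + 5/6.
deg f ≤ 3 (via 0,0,2).
Solving with deg f ≤ 3: f(k) = k*(2*k**2 + k + 2)/6.
Then R = B(k−1)f/C = k*(2*k**2 + k + 2)/(6*k**2 + 8*k + 5), so s_k = R(k)·t_k = 2*k*(2*k**2 + k + 2).
Δs = 12*k**2 + 16*k + 10, as required.

Yes. s_k = 2 k \left(2 k^{2} + k + 2\right).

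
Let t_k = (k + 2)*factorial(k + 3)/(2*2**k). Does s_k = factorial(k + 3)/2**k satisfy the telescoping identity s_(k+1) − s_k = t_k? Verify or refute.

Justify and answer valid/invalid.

Valid — Δs_k = t_k.

s_(k+1) = factorial(k + 4)/(2*2**k)
s_(k+1) − s_k = (k + 2)*factorial(k + 3)/(2*2**k)
(s_(k+1) − s_k) − t_k = 0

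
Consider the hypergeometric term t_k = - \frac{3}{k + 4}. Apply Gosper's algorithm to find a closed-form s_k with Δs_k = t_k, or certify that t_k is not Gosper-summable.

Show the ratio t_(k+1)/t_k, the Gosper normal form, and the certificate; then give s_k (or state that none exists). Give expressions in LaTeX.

none — t_k is not Gosper-summable

Compute t_(k+1)/t_k: get (k + 4)/(k + 5).
Normal form (A,B,C) = (k + 4, k + 5, 1).
Solve (k + 4)·f(k+1) − (k + 4)·f(k) = 1.
deg f ≤ 0 (via 1,1,0).
Put f(k) = c0: A·f(k+1) − B(k−1)·f(k) − C = -1; need -1 = 0 — inconsistent ⇒ no f, not summable.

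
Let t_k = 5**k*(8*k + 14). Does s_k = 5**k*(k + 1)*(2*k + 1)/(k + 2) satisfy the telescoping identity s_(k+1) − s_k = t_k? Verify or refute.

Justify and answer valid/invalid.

Invalid: residual 5**k*(-8*k**2 - 28*k - 27)/(k**2 + 5*k + 6) ≠ 0.

s_(k+1) = 5**(k + 1)*(k + 2)*(2*k + 3)/(k + 3)
s_(k+1) − s_k = 5**k*(8*k**3 + 46*k**2 + 90*k + 57)/(k**2 + 5*k + 6)
(s_(k+1) − s_k) − t_k = 5**k*(-8*k**2 - 28*k - 27)/(k**2 + 5*k + 6)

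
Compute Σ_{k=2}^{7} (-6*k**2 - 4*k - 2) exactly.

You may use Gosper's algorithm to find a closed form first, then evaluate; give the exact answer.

Compute t_(k+1)/t_k: get (3*k**2 + 8*k + 6)/(3*k**2 + 2*k + 1).
So A=1 and B=1, with C=k**2 + 2*k/3 + 1/3.
Need (1)·f(k+1) − (1)·f(k) = k**2 + 2*k/3 + 1/3.
From deg A=0, deg B=0, deg C=2: d=3.
Solve for f: f(k) = k*(2*k**2 - k + 1)/6 (degree 3 ≤ 3).
R(k) = B(k−1)·f(k)/C(k) = k*(2*k**2 - k + 1)/(2*(3*k**2 + 2*k + 1)); s_k = R·t_k = k*(-2*k**2 + k - 1).
Check: Δs_k = -6*k**2 - 4*k - 2. ✓
Sum = s_(8) − s_(2); s_(8) = -968, s_(2) = -14 ⇒ -954.

Σ = -954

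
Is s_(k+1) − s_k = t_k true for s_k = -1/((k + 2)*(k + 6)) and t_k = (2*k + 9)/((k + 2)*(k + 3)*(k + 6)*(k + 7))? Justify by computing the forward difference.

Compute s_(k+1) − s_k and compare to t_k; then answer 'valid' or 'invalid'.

Valid: the claim telescopes to t_k.

s_(k+1) = -1/((k + 3)*(k + 7))
s_(k+1) − s_k = (2*k + 9)/(k**4 + 18*k**3 + 113*k**2 + 288*k + 252)
(s_(k+1) − s_k) − t_k = 0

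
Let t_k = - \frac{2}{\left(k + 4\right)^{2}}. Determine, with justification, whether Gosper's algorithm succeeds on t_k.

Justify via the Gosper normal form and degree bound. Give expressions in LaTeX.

No — key equation has no polynomial f.

r(k) = (k + 4)**2/(k + 5)**2 after simplifying.
So A=k**2 + 8*k + 16 and B=k**2 + 10*k + 25, with C=1.
Key eq: (k**2 + 8*k + 16)·f(k+1) = (k**2 + 8*k + 16)·f(k) + (1).
From deg A=2, deg B=2, deg C=0: d=0.
f = c0 ⇒ A·f(k+1) − B(k−1)·f(k) − C = -1. The system {-1 = 0} is inconsistent; no antidifference.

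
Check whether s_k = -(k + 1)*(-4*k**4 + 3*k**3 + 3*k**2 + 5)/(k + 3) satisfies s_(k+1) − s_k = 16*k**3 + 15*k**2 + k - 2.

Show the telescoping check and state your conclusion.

Invalid: residual 2*(-12*k**4 - 66*k**3 - 49*k**2 - k + 1)/(k**2 + 7*k + 12) ≠ 0.

s_(k+1) = (4*k**5 + 21*k**4 + 38*k**3 + 25*k**2 - 5*k - 14)/(k + 4)
s_(k+1) − s_k = (16*k**5 + 103*k**4 + 166*k**3 + 87*k**2 - 4*k - 22)/(k**2 + 7*k + 12)
(s_(k+1) − s_k) − t_k = 2*(-12*k**4 - 66*k**3 - 49*k**2 - k + 1)/(k**2 + 7*k + 12)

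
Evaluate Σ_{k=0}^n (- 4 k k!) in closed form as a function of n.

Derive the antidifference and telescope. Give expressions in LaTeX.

S(n) = 4 - 4 \left(n + 1\right)!

The ratio is (k + 1)**2/k.
Gosper form: A/B · C(k+1)/C(k) with A=k + 1, B=1, C=k.
Solve (k + 1)·f(k+1) − (1)·f(k) = k.
Bound: deg f ≤ 0.
A polynomial solution: f(k) = 1.
Certificate R = B(k−1)f/C = 1/k gives s_k = -4*factorial(k).
Check: Δs_k = -4*k*factorial(k). ✓
Evaluate: s_(n+1) = -4*factorial(n + 1); subtract s_(0) = -4 ⇒ S(n) = 4 - 4*factorial(n + 1).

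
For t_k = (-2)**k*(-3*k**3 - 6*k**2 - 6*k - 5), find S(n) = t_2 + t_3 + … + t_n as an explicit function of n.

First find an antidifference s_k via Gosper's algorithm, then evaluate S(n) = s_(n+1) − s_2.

Compute t_(k+1)/t_k: get 2*(-3*k**3 - 15*k**2 - 27*k - 20)/(3*k**3 + 6*k**2 + 6*k + 5).
Gosper form: A/B · C(k+1)/C(k) with A=-2, B=1, C=k**3 + 2*k**2 + 2*k + 5/3.
Key eq: (-2)·f(k+1) = (1)·f(k) + (k**3 + 2*k**2 + 2*k + 5/3).
d = 3 from the (0,0,3) case.
A polynomial solution: f(k) = -(k + 1)*(k**2 - k + 1)/3.
Get s_k = R·t_k = (-2)**k*(k**3 + 1) with R(k) = B(k−1)f(k)/C(k) = -(k + 1)*(k**2 - k + 1)/(3*k**3 + 6*k**2 + 6*k + 5).
Check: Δs_k = (-2)**k*(-k**3 - 2*(k + 1)**3 - 3). ✓
Σ_(k=2)^n t_k = s_(n+1) − s_(2) = ((-2)**(n + 1)*(n**3 + 3*n**2 + 3*n + 2)) − (36), i.e. -2*(-2)**n*n**3 - 6*(-2)**n*n**2 - 6*(-2)**n*n + 2*(-2)**(n + 1) - 36.

S(n) = -2*(-2)**n*n**3 - 6*(-2)**n*n**2 - 6*(-2)**n*n + 2*(-2)**(n + 1) - 36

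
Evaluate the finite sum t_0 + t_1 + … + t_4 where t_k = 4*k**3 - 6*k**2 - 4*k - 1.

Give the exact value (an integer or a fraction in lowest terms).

Compute t_(k+1)/t_k: get (4*k**3 + 6*k**2 - 4*k - 7)/(4*k**3 - 6*k**2 - 4*k - 1).
Take A(k)=1, B(k)=1, C(k)=k**3 - 3*k**2/2 - k - 1/4.
f must satisfy (1)·f(k+1) − (1)·f(k) = k**3 - 3*k**2/2 - k - 1/4.
Degrees (0,0,3) ⇒ d ≤ 4.
Solve for f: f(k) = k**2*(k**2 - 4*k + 2)/4 (degree 4 ≤ 4).
Then R = B(k−1)f/C = k**2*(k**2 - 4*k + 2)/(4*k**3 - 6*k**2 - 4*k - 1), so s_k = R(k)·t_k = k**2*(k**2 - 4*k + 2).
s_(k+1) − s_k = 4*k**3 - 6*k**2 - 4*k - 1 = t_k.
Sum = s_(5) − s_(0); s_(5) = 175, s_(0) = 0 ⇒ 175.

Σ = 175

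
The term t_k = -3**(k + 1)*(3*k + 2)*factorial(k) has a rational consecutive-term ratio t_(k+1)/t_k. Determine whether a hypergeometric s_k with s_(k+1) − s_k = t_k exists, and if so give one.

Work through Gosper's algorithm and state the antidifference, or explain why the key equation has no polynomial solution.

s_k = -3**(k + 1)*factorial(k)

r(k) = 3*(k + 1)*(3*k + 5)/(3*k + 2) after simplifying.
Take A(k)=3*k + 3, B(k)=1, C(k)=k + 2/3.
Key eq: (3*k + 3)·f(k+1) = (1)·f(k) + (k + 2/3).
deg f ≤ 0 (via 1,0,1).
Solving with deg f ≤ 0: f(k) = 1/3.
Then R = B(k−1)f/C = 1/(3*k + 2), so s_k = R(k)·t_k = -3**(k + 1)*factorial(k).
Verify: -3**(k + 1)*(3*k + 2)*factorial(k) matches t_k.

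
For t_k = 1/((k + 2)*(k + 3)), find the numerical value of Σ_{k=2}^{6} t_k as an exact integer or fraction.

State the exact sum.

Σ = 5/36

Compute t_(k+1)/t_k: get (k + 2)/(k + 4).
Gosper form: A/B · C(k+1)/C(k) with A=k + 2, B=k + 4, C=1.
Solve (k + 2)·f(k+1) − (k + 3)·f(k) = 1.
Bound: deg f ≤ 1.
Match coefficients ⇒ f(k) = k/2.
Get s_k = R·t_k = k/(2*(k + 2)) with R(k) = B(k−1)f(k)/C(k) = k*(k + 3)/2.
Δs = 1/(k**2 + 5*k + 6), as required.
Evaluate s at k=7 and k=2: 7/18 and 1/4; difference 5/36.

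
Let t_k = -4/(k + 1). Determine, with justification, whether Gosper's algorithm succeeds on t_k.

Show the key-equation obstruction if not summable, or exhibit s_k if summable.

r(k) = (k + 1)/(k + 2) after simplifying.
Factor: A=k + 1; B=k + 2; C=1.
Solve (k + 1)·f(k+1) − (k + 1)·f(k) = 1.
Degrees (1,1,0) ⇒ d ≤ 0.
Write f(k) = c0. Then LHS − RHS = -1, requiring -1 = 0: contradictory. No certificate.

No; the coefficient equations for f are inconsistent.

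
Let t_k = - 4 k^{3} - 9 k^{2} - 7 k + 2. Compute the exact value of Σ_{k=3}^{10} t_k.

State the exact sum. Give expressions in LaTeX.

Σ = -15832

The ratio is (4*k**3 + 21*k**2 + 37*k + 18)/(4*k**3 + 9*k**2 + 7*k - 2).
Factor: A=1; B=1; C=k**3 + 9*k**2/4 + 7*k/4 - 1/2.
f must satisfy (1)·f(k+1) − (1)·f(k) = k**3 + 9*k**2/4 + 7*k/4 - 1/2.
d = 4 from the (0,0,3) case.
Solve for f: f(k) = k*(k**3 + k**2 - 4)/4 (degree 4 ≤ 4).
Get s_k = R·t_k = k*(-k**3 - k**2 + 4) with R(k) = B(k−1)f(k)/C(k) = k*(k**3 + k**2 - 4)/(4*k**3 + 9*k**2 + 7*k - 2).
s_(k+1) − s_k = -4*k**3 - 9*k**2 - 7*k + 2 = t_k.
Σ_(k=3)^(10) t_k = s_(11) − s_(3) = -15928 − (-96) = -15832.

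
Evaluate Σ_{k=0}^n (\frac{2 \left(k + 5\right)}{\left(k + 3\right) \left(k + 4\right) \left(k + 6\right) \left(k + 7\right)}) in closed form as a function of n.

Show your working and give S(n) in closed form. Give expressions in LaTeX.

S(n) = \frac{n^{2} + 11 n + 10}{18 \left(n^{2} + 11 n + 28\right)}

t_(k+1)/t_k = (k + 3)*(k + 6)**2/((k + 5)**2*(k + 8)).
A = k + 3, B = k + 8, C = k**2 + 10*k + 25.
Solve (k + 3)·f(k+1) − (k + 7)·f(k) = k**2 + 10*k + 25.
deg f ≤ 4 (via 1,1,2).
A polynomial solution: f(k) = k*(k + 4)*(k + 5)*(k + 9)/36.
Get s_k = R·t_k = k*(k + 9)/(18*(k**2 + 9*k + 18)) with R(k) = B(k−1)f(k)/C(k) = k*(k + 4)*(k + 7)*(k + 9)/(36*(k + 5)).
Check: Δs_k = 2*(k + 5)/(k**4 + 20*k**3 + 145*k**2 + 450*k + 504). ✓
Telescope: S(n) = s_(n+1) − s_(0) = (n**2 + 11*n + 10)/(18*(n**2 + 11*n + 28)) − (0) = (n**2 + 11*n + 10)/(18*(n**2 + 11*n + 28)).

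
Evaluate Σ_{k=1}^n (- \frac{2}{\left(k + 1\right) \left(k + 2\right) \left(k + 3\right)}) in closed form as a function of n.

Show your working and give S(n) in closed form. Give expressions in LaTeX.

Step 1: r(k) = (k + 1)/(k + 4).
Gosper form: A/B · C(k+1)/C(k) with A=k + 1, B=k + 4, C=1.
f must satisfy (k + 1)·f(k+1) − (k + 3)·f(k) = 1.
Bound: deg f ≤ 2.
Solving with deg f ≤ 2: f(k) = k*(k + 3)/4.
Get s_k = R·t_k = k*(-k - 3)/(2*(k + 1)*(k + 2)) with R(k) = B(k−1)f(k)/C(k) = k*(k + 3)**2/4.
Verify: -2/(k**3 + 6*k**2 + 11*k + 6) matches t_k.
Σ_(k=1)^n t_k = s_(n+1) − s_(1) = ((-n**2 - 5*n - 4)/(2*(n**2 + 5*n + 6))) − (-1/3), i.e. n*(-n - 5)/(6*(n**2 + 5*n + 6)).

S(n) = \frac{n \left(- n - 5\right)}{6 \left(n^{2} + 5 n + 6\right)}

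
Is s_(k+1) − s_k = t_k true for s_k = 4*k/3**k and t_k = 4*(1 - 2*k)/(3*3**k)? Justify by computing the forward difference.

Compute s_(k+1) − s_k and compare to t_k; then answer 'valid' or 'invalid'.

Valid: the claim telescopes to t_k.

s_(k+1) = 4*(k + 1)/(3*3**k)
s_(k+1) − s_k = 4*(1 - 2*k)/(3*3**k)
(s_(k+1) − s_k) − t_k = 0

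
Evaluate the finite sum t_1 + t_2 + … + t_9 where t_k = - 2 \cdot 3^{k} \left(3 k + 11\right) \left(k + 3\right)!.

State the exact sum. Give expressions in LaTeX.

Compute t_(k+1)/t_k: get 3*(k + 4)*(3*k + 14)/(3*k + 11).
Normal form (A,B,C) = (3*k + 12, 1, k + 11/3).
Set up (3*k + 12)·f(k+1) − (1)·f(k) − (k + 11/3) = 0.
From deg A=1, deg B=0, deg C=1: d=0.
Solve for f: f(k) = 1/3 (degree 0 ≤ 0).
Then R = B(k−1)f/C = 1/(3*k + 11), so s_k = R(k)·t_k = -2*3**k*factorial(k + 3).
s_(k+1) − s_k = -2*3**k*(3*k + 11)*factorial(k + 3) = t_k.
Evaluate s at k=10 and k=1: -735398702438400 and -144; difference -735398702438256.

Σ = -735398702438256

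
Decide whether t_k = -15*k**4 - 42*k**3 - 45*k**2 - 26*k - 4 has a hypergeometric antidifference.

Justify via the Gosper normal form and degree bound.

Yes. s_k = k*(-3*k**4 - 3*k**3 + k**2 - k + 2).

Step 1: r(k) = (15*k**4 + 102*k**3 + 261*k**2 + 302*k + 132)/(15*k**4 + 42*k**3 + 45*k**2 + 26*k + 4).
Normal form (A,B,C) = (1, 1, k**4 + 14*k**3/5 + 3*k**2 + 26*k/15 + 4/15).
Key eq: (1)·f(k+1) = (1)·f(k) + (k**4 + 14*k**3/5 + 3*k**2 + 26*k/15 + 4/15).
deg f ≤ 5 (via 0,0,4).
Coefficient equations give f(k) = k*(3*k**4 + 3*k**3 - k**2 + k - 2)/15.
So s_k = (B(k−1)f/C)·t_k = (k*(3*k**4 + 3*k**3 - k**2 + k - 2)/(15*k**4 + 42*k**3 + 45*k**2 + 26*k + 4))·t_k = k*(-3*k**4 - 3*k**3 + k**2 - k + 2).
s_(k+1) − s_k = -15*k**4 - 42*k**3 - 45*k**2 - 26*k - 4 = t_k.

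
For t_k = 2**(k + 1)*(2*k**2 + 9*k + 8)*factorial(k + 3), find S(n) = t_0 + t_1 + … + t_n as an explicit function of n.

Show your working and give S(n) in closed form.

S(n) = 2**(n + 2)*(n + 1)*factorial(n + 4)

r(k) = 2*(2*k**3 + 21*k**2 + 71*k + 76)/(2*k**2 + 9*k + 8) after simplifying.
Factor: A=2*k + 8; B=1; C=k**2 + 9*k/2 + 4.
Set up (2*k + 8)·f(k+1) − (1)·f(k) − (k**2 + 9*k/2 + 4) = 0.
deg f ≤ 1 (via 1,0,2).
Match coefficients ⇒ f(k) = k/2.
R(k) = B(k−1)·f(k)/C(k) = k/(2*k**2 + 9*k + 8); s_k = R·t_k = 2**(k + 1)*k*factorial(k + 3).
Δs = 2**(k + 1)*(2*k**2 + 9*k + 8)*factorial(k + 3), as required.
Evaluate: s_(n+1) = 2**(n + 2)*(n + 1)*factorial(n + 4); subtract s_(0) = 0 ⇒ S(n) = 2**(n + 2)*(n + 1)*factorial(n + 4).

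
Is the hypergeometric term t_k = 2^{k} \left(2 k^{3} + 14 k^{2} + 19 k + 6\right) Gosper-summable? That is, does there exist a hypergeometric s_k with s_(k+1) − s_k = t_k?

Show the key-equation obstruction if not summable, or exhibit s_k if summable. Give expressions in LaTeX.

Yes. s_k = 2^{k} k \left(2 k^{2} + 2 k - 1\right).

t_(k+1)/t_k = 2*(2*k**3 + 20*k**2 + 53*k + 41)/(2*k**3 + 14*k**2 + 19*k + 6).
Take A(k)=2, B(k)=1, C(k)=k**3 + 7*k**2 + 19*k/2 + 3.
f must satisfy (2)·f(k+1) − (1)·f(k) = k**3 + 7*k**2 + 19*k/2 + 3.
Bound: deg f ≤ 3.
Match coefficients ⇒ f(k) = k*(2*k**2 + 2*k - 1)/2.
Then R = B(k−1)f/C = k*(2*k**2 + 2*k - 1)/(2*k**3 + 14*k**2 + 19*k + 6), so s_k = R(k)·t_k = 2**k*k*(2*k**2 + 2*k - 1).
Check: Δs_k = 2**k*(2*k**3 + 14*k**2 + 19*k + 6). ✓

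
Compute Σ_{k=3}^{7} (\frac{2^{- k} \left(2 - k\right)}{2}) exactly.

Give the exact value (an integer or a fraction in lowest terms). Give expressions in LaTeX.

Σ = -57/256

Step 1: r(k) = (k - 1)/(2*(k - 2)).
Normal form (A,B,C) = (1/2, 1, k - 2).
Key eq: (1/2)·f(k+1) = (1)·f(k) + (k - 2).
Bound: deg f ≤ 1.
Solve for f: f(k) = -2*(k - 1) (degree 1 ≤ 1).
Certificate R = B(k−1)f/C = -2*(k - 1)/(k - 2) gives s_k = (k - 1)/2**k.
Check: Δs_k = (2 - k)/(2*2**k). ✓
Telescoping: Σ = s_(8) − s_(3) = 7/256 − (1/4) = -57/256.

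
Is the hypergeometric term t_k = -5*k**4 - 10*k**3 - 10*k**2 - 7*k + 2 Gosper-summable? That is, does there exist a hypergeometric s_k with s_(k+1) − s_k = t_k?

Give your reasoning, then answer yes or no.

Yes. s_k = k*(-k**4 - k + 4).

r(k) = (5*k**4 + 30*k**3 + 70*k**2 + 77*k + 30)/(5*k**4 + 10*k**3 + 10*k**2 + 7*k - 2) after simplifying.
So A=1 and B=1, with C=k**4 + 2*k**3 + 2*k**2 + 7*k/5 - 2/5.
Set up (1)·f(k+1) − (1)·f(k) − (k**4 + 2*k**3 + 2*k**2 + 7*k/5 - 2/5) = 0.
d = 5 from the (0,0,4) case.
Solving with deg f ≤ 5: f(k) = k*(k**4 + k - 4)/5.
So s_k = (B(k−1)f/C)·t_k = (k*(k**4 + k - 4)/(5*k**4 + 10*k**3 + 10*k**2 + 7*k - 2))·t_k = k*(-k**4 - k + 4).
Verify: k*(k**4 + k - 4) - (k + 1)*(k + (k + 1)**4 - 3) matches t_k.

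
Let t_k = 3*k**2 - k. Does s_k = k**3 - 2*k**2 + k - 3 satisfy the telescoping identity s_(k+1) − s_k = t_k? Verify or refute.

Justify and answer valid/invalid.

s_(k+1) = k**3 + k**2 - 3
s_(k+1) − s_k = k*(3*k - 1)
(s_(k+1) − s_k) − t_k = 0

valid; difference matches t_k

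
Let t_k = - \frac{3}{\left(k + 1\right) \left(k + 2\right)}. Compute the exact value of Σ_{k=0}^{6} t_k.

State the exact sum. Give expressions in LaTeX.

Compute t_(k+1)/t_k: get (k + 1)/(k + 3).
A = k + 1, B = k + 3, C = 1.
Set up (k + 1)·f(k+1) − (k + 2)·f(k) − (1) = 0.
deg f ≤ 1 (via 1,1,0).
Solving with deg f ≤ 1: f(k) = k.
Then R = B(k−1)f/C = k*(k + 2), so s_k = R(k)·t_k = -3*k/(k + 1).
Check: Δs_k = -3/(k**2 + 3*k + 2). ✓
Sum = s_(7) − s_(0); s_(7) = -21/8, s_(0) = 0 ⇒ -21/8.

Σ = -21/8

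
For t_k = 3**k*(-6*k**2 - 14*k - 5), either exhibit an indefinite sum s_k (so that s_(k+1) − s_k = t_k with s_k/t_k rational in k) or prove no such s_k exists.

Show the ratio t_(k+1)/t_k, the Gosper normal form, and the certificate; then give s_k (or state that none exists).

r(k) = 3*(6*k**2 + 26*k + 25)/(6*k**2 + 14*k + 5) after simplifying.
So A=3 and B=1, with C=k**2 + 7*k/3 + 5/6.
f must satisfy (3)·f(k+1) − (1)·f(k) = k**2 + 7*k/3 + 5/6.
Degrees (0,0,2) ⇒ d ≤ 2.
A polynomial solution: f(k) = (3*k**2 - 2*k + 1)/6.
So s_k = (B(k−1)f/C)·t_k = ((3*k**2 - 2*k + 1)/(6*k**2 + 14*k + 5))·t_k = 3**k*(-3*k**2 + 2*k - 1).
s_(k+1) − s_k = 3**k*(-6*k**2 - 14*k - 5) = t_k.

s_k = 3**k*(-3*k**2 + 2*k - 1)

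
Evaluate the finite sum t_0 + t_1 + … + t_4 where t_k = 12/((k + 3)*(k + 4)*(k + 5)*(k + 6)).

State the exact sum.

Σ = 11/180

t_(k+1)/t_k = (k + 3)/(k + 7).
Gosper form: A/B · C(k+1)/C(k) with A=k + 3, B=k + 7, C=1.
f must satisfy (k + 3)·f(k+1) − (k + 6)·f(k) = 1.
Degrees (1,1,0) ⇒ d ≤ 3.
Match coefficients ⇒ f(k) = k*(k**2 + 12*k + 47)/180.
Get s_k = R·t_k = k*(k**2 + 12*k + 47)/(15*(k + 3)*(k + 4)*(k + 5)) with R(k) = B(k−1)f(k)/C(k) = k*(k + 6)*(k**2 + 12*k + 47)/180.
s_(k+1) − s_k = 12/(k**4 + 18*k**3 + 119*k**2 + 342*k + 360) = t_k.
Σ_(k=0)^(4) t_k = s_(5) − s_(0) = 11/180 − (0) = 11/180.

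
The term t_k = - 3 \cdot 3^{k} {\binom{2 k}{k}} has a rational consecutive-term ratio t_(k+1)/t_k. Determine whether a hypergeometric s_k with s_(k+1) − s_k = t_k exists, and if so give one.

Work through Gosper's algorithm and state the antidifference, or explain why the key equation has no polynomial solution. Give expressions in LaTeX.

r(k) = 6*(2*k + 1)/(k + 1) after simplifying.
Factor: A=12*k + 6; B=k + 1; C=1.
Key eq: (12*k + 6)·f(k+1) = (k)·f(k) + (1).
Degrees (1,1,0) ⇒ d ≤ -1.
deg f ≤ -1 is impossible — no certificate.

no hypergeometric antidifference exists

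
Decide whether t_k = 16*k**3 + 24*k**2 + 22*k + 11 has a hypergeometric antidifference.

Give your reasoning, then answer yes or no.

t_(k+1)/t_k = (16*k**3 + 72*k**2 + 118*k + 73)/(16*k**3 + 24*k**2 + 22*k + 11).
Take A(k)=1, B(k)=1, C(k)=k**3 + 3*k**2/2 + 11*k/8 + 11/16.
Key eq: (1)·f(k+1) = (1)·f(k) + (k**3 + 3*k**2/2 + 11*k/8 + 11/16).
d = 4 from the (0,0,3) case.
Coefficient equations give f(k) = k*(4*k**3 + 3*k + 4)/16.
Get s_k = R·t_k = k*(4*k**3 + 3*k + 4) with R(k) = B(k−1)f(k)/C(k) = k*(4*k**3 + 3*k + 4)/(16*k**3 + 24*k**2 + 22*k + 11).
Verify: 16*k**3 + 24*k**2 + 22*k + 11 matches t_k.

Yes. s_k = k*(4*k**3 + 3*k + 4).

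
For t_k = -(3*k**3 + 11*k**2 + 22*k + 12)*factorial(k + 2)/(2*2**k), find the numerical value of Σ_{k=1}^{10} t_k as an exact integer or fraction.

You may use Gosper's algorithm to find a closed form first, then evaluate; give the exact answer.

Compute t_(k+1)/t_k: get (3*k**4 + 29*k**3 + 113*k**2 + 207*k + 144)/(2*(3*k**3 + 11*k**2 + 22*k + 12)).
Gosper form: A/B · C(k+1)/C(k) with A=k/2 + 3/2, B=1, C=k**3 + 11*k**2/3 + 22*k/3 + 4.
Key eq: (k/2 + 3/2)·f(k+1) = (1)·f(k) + (k**3 + 11*k**2/3 + 22*k/3 + 4).
d = 2 from the (1,0,3) case.
A polynomial solution: f(k) = 2*(3*k**2 + 2*k - 3)/3.
So s_k = (B(k−1)f/C)·t_k = (2*(3*k**2 + 2*k - 3)/(3*k**3 + 11*k**2 + 22*k + 12))·t_k = -(3*k**2 + 2*k - 3)*factorial(k + 2)/2**k.
Δs = -(3*k**3 + 11*k**2 + 22*k + 12)*factorial(k + 2)/(2*2**k), as required.
Sum = s_(11) − s_(1); s_(11) = -1161485325, s_(1) = -6 ⇒ -1161485319.

Σ = -1161485319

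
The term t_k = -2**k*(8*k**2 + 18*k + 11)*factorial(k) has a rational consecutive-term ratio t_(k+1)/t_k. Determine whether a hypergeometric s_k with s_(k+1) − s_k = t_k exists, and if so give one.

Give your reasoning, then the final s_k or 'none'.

t_(k+1)/t_k = 2*(8*k**3 + 42*k**2 + 71*k + 37)/(8*k**2 + 18*k + 11).
Take A(k)=2*k + 2, B(k)=1, C(k)=k**2 + 9*k/4 + 11/8.
Solve (2*k + 2)·f(k+1) − (1)·f(k) = k**2 + 9*k/4 + 11/8.
From deg A=1, deg B=0, deg C=2: d=1.
Solving with deg f ≤ 1: f(k) = (4*k + 3)/8.
Then R = B(k−1)f/C = (4*k + 3)/(8*k**2 + 18*k + 11), so s_k = R(k)·t_k = -2**k*(4*k + 3)*factorial(k).
Verify: -2**k*(8*k**2 + 18*k + 11)*factorial(k) matches t_k.

s_k = -2**k*(4*k + 3)*factorial(k)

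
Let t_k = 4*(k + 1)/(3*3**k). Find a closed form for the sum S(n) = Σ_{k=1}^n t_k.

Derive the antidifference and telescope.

S(n) = 3**(-n - 1)*(5*3**n - 2*n - 5)

Step 1: r(k) = (k + 2)/(3*(k + 1)).
A = 1/3, B = 1, C = k + 1.
Solve (1/3)·f(k+1) − (1)·f(k) = k + 1.
Degrees (0,0,1) ⇒ d ≤ 1.
A polynomial solution: f(k) = -3*(2*k + 3)/4.
R(k) = B(k−1)·f(k)/C(k) = -3*(2*k + 3)/(4*(k + 1)); s_k = R·t_k = (-2*k - 3)/3**k.
Check: Δs_k = 4*(k + 1)/(3*3**k). ✓
Σ_(k=1)^n t_k = s_(n+1) − s_(1) = (3**(-n - 1)*(-2*n - 5)) − (-5/3), i.e. 3**(-n - 1)*(5*3**n - 2*n - 5).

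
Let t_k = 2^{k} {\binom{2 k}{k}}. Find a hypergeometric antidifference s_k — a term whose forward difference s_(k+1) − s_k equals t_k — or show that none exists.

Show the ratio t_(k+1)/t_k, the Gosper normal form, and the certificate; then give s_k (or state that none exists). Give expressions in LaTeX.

none — t_k is not Gosper-summable

Step 1: r(k) = 4*(2*k + 1)/(k + 1).
A = 8*k + 4, B = k + 1, C = 1.
Solve (8*k + 4)·f(k+1) − (k)·f(k) = 1.
deg f ≤ -1 (via 1,1,0).
deg f ≤ -1 is impossible — no certificate.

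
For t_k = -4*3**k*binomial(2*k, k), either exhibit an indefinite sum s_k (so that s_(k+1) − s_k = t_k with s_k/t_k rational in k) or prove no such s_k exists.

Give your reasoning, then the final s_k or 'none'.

none (Gosper's algorithm certifies no s_k)

The ratio is 6*(2*k + 1)/(k + 1).
Gosper form: A/B · C(k+1)/C(k) with A=12*k + 6, B=k + 1, C=1.
Set up (12*k + 6)·f(k+1) − (k)·f(k) − (1) = 0.
deg f ≤ -1 (via 1,1,0).
Negative degree bound (-1): no f exists, t_k not Gosper-summable.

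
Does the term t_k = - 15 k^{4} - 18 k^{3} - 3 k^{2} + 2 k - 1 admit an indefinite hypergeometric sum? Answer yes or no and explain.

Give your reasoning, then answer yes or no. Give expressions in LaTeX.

Step 1: r(k) = (15*k**4 + 78*k**3 + 147*k**2 + 118*k + 35)/(15*k**4 + 18*k**3 + 3*k**2 - 2*k + 1).
Gosper form: A/B · C(k+1)/C(k) with A=1, B=1, C=k**4 + 6*k**3/5 + k**2/5 - 2*k/15 + 1/15.
Set up (1)·f(k+1) − (1)·f(k) − (k**4 + 6*k**3/5 + k**2/5 - 2*k/15 + 1/15) = 0.
deg f ≤ 5 (via 0,0,4).
A polynomial solution: f(k) = k*(3*k**4 - 3*k**3 - 3*k**2 + 2*k + 2)/15.
Then R = B(k−1)f/C = k*(3*k**4 - 3*k**3 - 3*k**2 + 2*k + 2)/(15*k**4 + 18*k**3 + 3*k**2 - 2*k + 1), so s_k = R(k)·t_k = k*(-3*k**4 + 3*k**3 + 3*k**2 - 2*k - 2).
s_(k+1) − s_k = -15*k**4 - 18*k**3 - 3*k**2 + 2*k - 1 = t_k.

Yes. s_k = k \left(- 3 k^{4} + 3 k^{3} + 3 k^{2} - 2 k - 2\right).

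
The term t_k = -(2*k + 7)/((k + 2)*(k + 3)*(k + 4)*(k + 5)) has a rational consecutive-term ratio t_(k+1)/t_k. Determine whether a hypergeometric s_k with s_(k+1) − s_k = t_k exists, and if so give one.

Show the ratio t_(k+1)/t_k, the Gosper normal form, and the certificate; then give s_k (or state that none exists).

s_k = k*(-k - 6)/(8*(k**2 + 6*k + 8))

t_(k+1)/t_k = (k + 2)*(2*k + 9)/((k + 6)*(2*k + 7)).
Normal form (A,B,C) = (k + 2, k + 6, k + 7/2).
Solve (k + 2)·f(k+1) − (k + 5)·f(k) = k + 7/2.
Bound: deg f ≤ 3.
Coefficient equations give f(k) = k*(k + 3)*(k + 6)/16.
Get s_k = R·t_k = k*(-k - 6)/(8*(k**2 + 6*k + 8)) with R(k) = B(k−1)f(k)/C(k) = k*(k + 3)*(k + 5)*(k + 6)/(8*(2*k + 7)).
s_(k+1) − s_k = (-2*k - 7)/(k**4 + 14*k**3 + 71*k**2 + 154*k + 120) = t_k.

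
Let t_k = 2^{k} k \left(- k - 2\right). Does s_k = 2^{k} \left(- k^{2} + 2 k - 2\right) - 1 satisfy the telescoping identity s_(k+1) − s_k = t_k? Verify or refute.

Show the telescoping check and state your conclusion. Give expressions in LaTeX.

s_(k+1) = 2**(k + 1)*(2*k - (k + 1)**2) - 1
s_(k+1) − s_k = 2**k*k*(-k - 2)
(s_(k+1) − s_k) − t_k = 0

valid; difference matches t_k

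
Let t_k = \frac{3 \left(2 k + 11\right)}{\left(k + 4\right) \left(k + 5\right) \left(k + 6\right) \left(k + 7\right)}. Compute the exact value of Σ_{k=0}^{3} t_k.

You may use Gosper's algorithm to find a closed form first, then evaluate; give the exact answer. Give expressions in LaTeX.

Σ = 7/80

Step 1: r(k) = (k + 4)*(2*k + 13)/((k + 8)*(2*k + 11)).
A = k + 4, B = k + 8, C = k + 11/2.
Need (k + 4)·f(k+1) − (k + 7)·f(k) = k + 11/2.
From deg A=1, deg B=1, deg C=1: d=3.
Solve for f: f(k) = k*(k + 5)*(k + 10)/48 (degree 3 ≤ 3).
Then R = B(k−1)f/C = k*(k + 5)*(k + 7)*(k + 10)/(24*(2*k + 11)), so s_k = R(k)·t_k = k*(k + 10)/(8*(k**2 + 10*k + 24)).
Δs = 3*(2*k + 11)/(k**4 + 22*k**3 + 179*k**2 + 638*k + 840), as required.
Evaluate s at k=4 and k=0: 7/80 and 0; difference 7/80.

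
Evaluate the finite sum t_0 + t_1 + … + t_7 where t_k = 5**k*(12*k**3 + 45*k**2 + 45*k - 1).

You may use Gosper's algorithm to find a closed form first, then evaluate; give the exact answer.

Compute t_(k+1)/t_k: get 5*(12*k**3 + 81*k**2 + 171*k + 101)/(12*k**3 + 45*k**2 + 45*k - 1).
Factor: A=5; B=1; C=k**3 + 15*k**2/4 + 15*k/4 - 1/12.
Key eq: (5)·f(k+1) = (1)·f(k) + (k**3 + 15*k**2/4 + 15*k/4 - 1/12).
d = 3 from the (0,0,3) case.
A polynomial solution: f(k) = (3*k**3 - 4)/12.
Then R = B(k−1)f/C = (3*k**3 - 4)/(12*k**3 + 45*k**2 + 45*k - 1), so s_k = R(k)·t_k = 5**k*(3*k**3 - 4).
Δs = 5**k*(-3*k**3 + 15*(k + 1)**3 - 16), as required.
Sum = s_(8) − s_(0); s_(8) = 598437500, s_(0) = -4 ⇒ 598437504.

Σ = 598437504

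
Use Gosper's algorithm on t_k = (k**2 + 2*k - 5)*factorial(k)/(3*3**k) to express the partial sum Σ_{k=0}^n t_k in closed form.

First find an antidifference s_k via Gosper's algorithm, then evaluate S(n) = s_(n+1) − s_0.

Step 1: r(k) = (k + 1)*(2*k + (k + 1)**2 - 3)/(3*(k**2 + 2*k - 5)).
Factor: A=k/3 + 1/3; B=1; C=k**2 + 2*k - 5.
f must satisfy (k/3 + 1/3)·f(k+1) − (1)·f(k) = k**2 + 2*k - 5.
Bound: deg f ≤ 1.
Match coefficients ⇒ f(k) = 3*(k + 3).
R(k) = B(k−1)·f(k)/C(k) = 3*(k + 3)/(k**2 + 2*k - 5); s_k = R·t_k = (k + 3)*factorial(k)/3**k.
Verify: (k**2 + 2*k - 5)*factorial(k)/(3*3**k) matches t_k.
Σ_(k=0)^n t_k = s_(n+1) − s_(0) = (3**(-n - 1)*(n + 4)*factorial(n + 1)) − (3), i.e. 3**(-n - 1)*(-3**(n + 2) + n**2*factorial(n) + 5*n*factorial(n) + 4*factorial(n)).

S(n) = 3**(-n - 1)*(-3**(n + 2) + n**2*factorial(n) + 5*n*factorial(n) + 4*factorial(n))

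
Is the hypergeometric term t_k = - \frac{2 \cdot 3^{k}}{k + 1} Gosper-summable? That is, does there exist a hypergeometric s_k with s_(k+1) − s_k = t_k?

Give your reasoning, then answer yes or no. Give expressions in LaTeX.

No. Not Gosper-summable.

The ratio is 3*(k + 1)/(k + 2).
Gosper form: A/B · C(k+1)/C(k) with A=3*k + 3, B=k + 2, C=1.
Need (3*k + 3)·f(k+1) − (k + 1)·f(k) = 1.
d = -1 from the (1,1,0) case.
d = -1 < 0 ⇒ no nonzero polynomial f; not summable.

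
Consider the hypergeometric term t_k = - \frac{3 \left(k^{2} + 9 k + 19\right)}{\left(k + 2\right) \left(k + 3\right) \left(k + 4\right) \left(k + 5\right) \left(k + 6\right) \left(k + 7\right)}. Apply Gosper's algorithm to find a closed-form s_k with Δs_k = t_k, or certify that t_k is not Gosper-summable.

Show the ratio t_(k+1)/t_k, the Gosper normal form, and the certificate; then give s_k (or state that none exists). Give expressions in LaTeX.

s_k = \frac{k \left(- k^{2} - 12 k - 44\right)}{48 \left(k^{3} + 12 k^{2} + 44 k + 48\right)}

The ratio is (k + 2)*(9*k + (k + 1)**2 + 28)/((k + 8)*(k**2 + 9*k + 19)).
Gosper form: A/B · C(k+1)/C(k) with A=k + 2, B=k + 8, C=k**2 + 9*k + 19.
Solve (k + 2)·f(k+1) − (k + 7)·f(k) = k**2 + 9*k + 19.
d = 5 from the (1,1,2) case.
Coefficient equations give f(k) = k*(k + 3)*(k + 5)*(k**2 + 12*k + 44)/144.
So s_k = (B(k−1)f/C)·t_k = (k*(k + 3)*(k + 5)*(k + 7)*(k**2 + 12*k + 44)/(144*(k**2 + 9*k + 19)))·t_k = k*(-k**2 - 12*k - 44)/(48*(k**3 + 12*k**2 + 44*k + 48)).
s_(k+1) − s_k = 3*(-k**2 - 9*k - 19)/(k**6 + 27*k**5 + 295*k**4 + 1665*k**3 + 5104*k**2 + 8028*k + 5040) = t_k.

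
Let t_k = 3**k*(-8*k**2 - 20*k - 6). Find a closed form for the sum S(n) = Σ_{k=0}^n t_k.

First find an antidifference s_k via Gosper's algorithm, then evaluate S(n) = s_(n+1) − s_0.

S(n) = 3**(n + 1)*(-4*n**2 - 6*n - 2)

t_(k+1)/t_k = 3*(4*k**2 + 18*k + 17)/(4*k**2 + 10*k + 3).
Normal form (A,B,C) = (3, 1, k**2 + 5*k/2 + 3/4).
Key eq: (3)·f(k+1) = (1)·f(k) + (k**2 + 5*k/2 + 3/4).
deg f ≤ 2 (via 0,0,2).
Solve for f: f(k) = k*(2*k - 1)/4 (degree 2 ≤ 2).
Get s_k = R·t_k = 2*3**k*k*(1 - 2*k) with R(k) = B(k−1)f(k)/C(k) = k*(2*k - 1)/(4*k**2 + 10*k + 3).
s_(k+1) − s_k = 3**k*(-8*k**2 - 20*k - 6) = t_k.
Σ_(k=0)^n t_k = s_(n+1) − s_(0) = (3**(n + 1)*(-4*n**2 - 6*n - 2)) − (0), i.e. 3**(n + 1)*(-4*n**2 - 6*n - 2).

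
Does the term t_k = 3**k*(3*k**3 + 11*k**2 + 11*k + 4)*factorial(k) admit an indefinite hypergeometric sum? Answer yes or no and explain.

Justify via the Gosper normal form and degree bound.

Yes. s_k = 3**k*(k**2 + k - 1)*factorial(k).

t_(k+1)/t_k = 3*(3*k**4 + 23*k**3 + 62*k**2 + 71*k + 29)/(3*k**3 + 11*k**2 + 11*k + 4).
Factor: A=3*k + 3; B=1; C=k**3 + 11*k**2/3 + 11*k/3 + 4/3.
Set up (3*k + 3)·f(k+1) − (1)·f(k) − (k**3 + 11*k**2/3 + 11*k/3 + 4/3) = 0.
d = 2 from the (1,0,3) case.
A polynomial solution: f(k) = (k**2 + k - 1)/3.
Then R = B(k−1)f/C = (k**2 + k - 1)/(3*k**3 + 11*k**2 + 11*k + 4), so s_k = R(k)·t_k = 3**k*(k**2 + k - 1)*factorial(k).
s_(k+1) − s_k = 3**k*(3*k**3 + 11*k**2 + 11*k + 4)*factorial(k) = t_k.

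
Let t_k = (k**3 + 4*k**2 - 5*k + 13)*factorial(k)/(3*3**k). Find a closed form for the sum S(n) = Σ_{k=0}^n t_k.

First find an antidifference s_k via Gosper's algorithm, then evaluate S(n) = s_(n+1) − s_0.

S(n) = (12*3**n + n**3*factorial(n) + 7*n**2*factorial(n) + 7*n*factorial(n) + factorial(n))/(3*3**n)

Compute t_(k+1)/t_k: get (k**4 + 8*k**3 + 13*k**2 + 19*k + 13)/(3*(k**3 + 4*k**2 - 5*k + 13)).
So A=k/3 + 1/3 and B=1, with C=k**3 + 4*k**2 - 5*k + 13.
f must satisfy (k/3 + 1/3)·f(k+1) − (1)·f(k) = k**3 + 4*k**2 - 5*k + 13.
d = 2 from the (1,0,3) case.
Coefficient equations give f(k) = 3*(k**2 + 4*k - 4).
So s_k = (B(k−1)f/C)·t_k = (3*(k**2 + 4*k - 4)/(k**3 + 4*k**2 - 5*k + 13))·t_k = (k**2 + 4*k - 4)*factorial(k)/3**k.
Check: Δs_k = (k**3 + 4*k**2 - 5*k + 13)*factorial(k)/(3*3**k). ✓
Evaluate: s_(n+1) = 3**(-n - 1)*(n**2 + 6*n + 1)*factorial(n + 1); subtract s_(0) = -4 ⇒ S(n) = (12*3**n + n**3*factorial(n) + 7*n**2*factorial(n) + 7*n*factorial(n) + factorial(n))/(3*3**n).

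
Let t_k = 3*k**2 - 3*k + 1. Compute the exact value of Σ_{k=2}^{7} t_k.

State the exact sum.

r(k) = (3*k**2 + 3*k + 1)/(3*k**2 - 3*k + 1) after simplifying.
So A=1 and B=1, with C=k**2 - k + 1/3.
Need (1)·f(k+1) − (1)·f(k) = k**2 - k + 1/3.
Bound: deg f ≤ 3.
A polynomial solution: f(k) = k*(k**2 - 3*k + 3)/3.
So s_k = (B(k−1)f/C)·t_k = (k*(k**2 - 3*k + 3)/(3*k**2 - 3*k + 1))·t_k = k*(k**2 - 3*k + 3).
Check: Δs_k = 3*k**2 - 3*k + 1. ✓
Evaluate s at k=8 and k=2: 344 and 2; difference 342.

Σ = 342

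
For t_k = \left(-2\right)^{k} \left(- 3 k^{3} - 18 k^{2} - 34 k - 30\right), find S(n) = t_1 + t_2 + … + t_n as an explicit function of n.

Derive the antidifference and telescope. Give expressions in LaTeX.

S(n) = - 2 \left(-2\right)^{n} n^{3} - 14 \left(-2\right)^{n} n^{2} - 30 \left(-2\right)^{n} n - 26 \left(-2\right)^{n} + 26

Ratio r(k) = 2*(-3*k**3 - 27*k**2 - 79*k - 85)/(3*k**3 + 18*k**2 + 34*k + 30).
A = -2, B = 1, C = k**3 + 6*k**2 + 34*k/3 + 10.
Key eq: (-2)·f(k+1) = (1)·f(k) + (k**3 + 6*k**2 + 34*k/3 + 10).
deg f ≤ 3 (via 0,0,3).
Solving with deg f ≤ 3: f(k) = -(k**3 + 4*k**2 + 4*k + 4)/3.
R(k) = B(k−1)·f(k)/C(k) = -(k**3 + 4*k**2 + 4*k + 4)/(3*k**3 + 18*k**2 + 34*k + 30); s_k = R·t_k = (-2)**k*(k**3 + 4*k**2 + 4*k + 4).
Δs = (-2)**k*(-3*k**3 - 18*k**2 - 34*k - 30), as required.
s_(n+1) = (-2)**(n + 1)*(n**3 + 7*n**2 + 15*n + 13) and s_(1) = -26, so S(n) = -2*(-2)**n*n**3 - 14*(-2)**n*n**2 - 30*(-2)**n*n - 26*(-2)**n + 26.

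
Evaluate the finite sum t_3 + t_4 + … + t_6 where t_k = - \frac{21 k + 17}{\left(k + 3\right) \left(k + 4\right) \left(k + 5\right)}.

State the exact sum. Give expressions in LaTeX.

Σ = -79/105

t_(k+1)/t_k = (k + 3)*(21*k + 38)/((k + 6)*(21*k + 17)).
Normal form (A,B,C) = (k + 3, k + 6, k + 17/21).
Key eq: (k + 3)·f(k+1) = (k + 5)·f(k) + (k + 17/21).
deg f ≤ 2 (via 1,1,1).
Solving with deg f ≤ 2: f(k) = k*(10*k + 7)/63.
So s_k = (B(k−1)f/C)·t_k = (k*(k + 5)*(10*k + 7)/(3*(21*k + 17)))·t_k = k*(-10*k - 7)/(3*(k + 3)*(k + 4)).
Check: Δs_k = (-21*k - 17)/(k**3 + 12*k**2 + 47*k + 60). ✓
Telescoping: Σ = s_(7) − s_(3) = -49/30 − (-37/42) = -79/105.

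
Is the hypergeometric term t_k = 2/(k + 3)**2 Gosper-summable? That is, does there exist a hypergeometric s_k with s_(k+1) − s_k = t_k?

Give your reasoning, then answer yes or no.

No. Not Gosper-summable.

Compute t_(k+1)/t_k: get (k + 3)**2/(k + 4)**2.
Gosper form: A/B · C(k+1)/C(k) with A=k**2 + 6*k + 9, B=k**2 + 8*k + 16, C=1.
Solve (k**2 + 6*k + 9)·f(k+1) − (k**2 + 6*k + 9)·f(k) = 1.
Bound: deg f ≤ 0.
Put f(k) = c0: A·f(k+1) − B(k−1)·f(k) − C = -1; need -1 = 0 — inconsistent ⇒ no f, not summable.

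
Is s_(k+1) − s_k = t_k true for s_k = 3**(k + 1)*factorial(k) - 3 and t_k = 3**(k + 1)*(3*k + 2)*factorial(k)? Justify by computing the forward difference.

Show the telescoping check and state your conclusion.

s_(k+1) = 3**(k + 2)*factorial(k + 1) - 3
s_(k+1) − s_k = 3**(k + 1)*(3*k + 2)*factorial(k)
(s_(k+1) − s_k) − t_k = 0

valid (s_(k+1) − s_k reduces to t_k)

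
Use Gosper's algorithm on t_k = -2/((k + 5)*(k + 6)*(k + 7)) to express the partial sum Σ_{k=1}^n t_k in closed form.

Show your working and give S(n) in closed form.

r(k) = (k + 5)/(k + 8) after simplifying.
Factor: A=k + 5; B=k + 8; C=1.
Set up (k + 5)·f(k+1) − (k + 7)·f(k) − (1) = 0.
d = 2 from the (1,1,0) case.
Solving with deg f ≤ 2: f(k) = k*(k + 11)/60.
So s_k = (B(k−1)f/C)·t_k = (k*(k + 7)*(k + 11)/60)·t_k = k*(-k - 11)/(30*(k + 5)*(k + 6)).
Verify: -2/(k**3 + 18*k**2 + 107*k + 210) matches t_k.
Telescope: S(n) = s_(n+1) − s_(1) = (-n**2 - 13*n - 12)/(30*(n**2 + 13*n + 42)) − (-1/105) = n*(-n - 13)/(42*(n**2 + 13*n + 42)).

S(n) = n*(-n - 13)/(42*(n**2 + 13*n + 42))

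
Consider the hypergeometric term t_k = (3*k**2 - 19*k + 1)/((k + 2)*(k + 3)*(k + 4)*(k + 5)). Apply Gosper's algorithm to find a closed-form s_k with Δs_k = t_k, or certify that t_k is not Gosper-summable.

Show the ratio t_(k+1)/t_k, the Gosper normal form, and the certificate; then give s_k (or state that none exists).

s_k = k*(k**2 - 63*k + 74)/(24*(k + 2)*(k + 3)*(k + 4))

Ratio r(k) = (3*k**3 - 7*k**2 - 41*k - 30)/(3*k**3 - k**2 - 113*k + 6).
Factor: A=k + 2; B=k + 6; C=k**2 - 19*k/3 + 1/3.
Set up (k + 2)·f(k+1) − (k + 5)·f(k) − (k**2 - 19*k/3 + 1/3) = 0.
d = 3 from the (1,1,2) case.
Match coefficients ⇒ f(k) = k*(k**2 - 63*k + 74)/72.
Get s_k = R·t_k = k*(k**2 - 63*k + 74)/(24*(k + 2)*(k + 3)*(k + 4)) with R(k) = B(k−1)f(k)/C(k) = k*(k + 5)*(k**2 - 63*k + 74)/(24*(3*k**2 - 19*k + 1)).
s_(k+1) − s_k = (3*k**2 - 19*k + 1)/(k**4 + 14*k**3 + 71*k**2 + 154*k + 120) = t_k.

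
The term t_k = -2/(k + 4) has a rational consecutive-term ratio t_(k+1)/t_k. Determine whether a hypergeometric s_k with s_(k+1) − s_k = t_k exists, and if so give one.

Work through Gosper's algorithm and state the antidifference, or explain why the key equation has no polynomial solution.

none (Gosper's algorithm certifies no s_k)

Compute t_(k+1)/t_k: get (k + 4)/(k + 5).
A = k + 4, B = k + 5, C = 1.
Solve (k + 4)·f(k+1) − (k + 4)·f(k) = 1.
Degrees (1,1,0) ⇒ d ≤ 0.
Put f(k) = c0: A·f(k+1) − B(k−1)·f(k) − C = -1; need -1 = 0 — inconsistent ⇒ no f, not summable.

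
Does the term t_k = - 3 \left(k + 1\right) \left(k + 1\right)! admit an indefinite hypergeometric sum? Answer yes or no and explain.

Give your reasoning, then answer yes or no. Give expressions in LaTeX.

t_(k+1)/t_k = (k + 2)**2/(k + 1).
So A=k + 2 and B=1, with C=k + 1.
Key eq: (k + 2)·f(k+1) = (1)·f(k) + (k + 1).
Bound: deg f ≤ 0.
A polynomial solution: f(k) = 1.
Get s_k = R·t_k = -3*factorial(k + 1) with R(k) = B(k−1)f(k)/C(k) = 1/(k + 1).
s_(k+1) − s_k = -3*(k + 1)*factorial(k + 1) = t_k.

Yes. s_k = - 3 \left(k + 1\right)!.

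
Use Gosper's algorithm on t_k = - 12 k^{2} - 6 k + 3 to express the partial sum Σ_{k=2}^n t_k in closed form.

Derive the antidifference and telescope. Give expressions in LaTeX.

Step 1: r(k) = (4*k**2 + 10*k + 5)/(4*k**2 + 2*k - 1).
Normal form (A,B,C) = (1, 1, k**2 + k/2 - 1/4).
Key eq: (1)·f(k+1) = (1)·f(k) + (k**2 + k/2 - 1/4).
Degrees (0,0,2) ⇒ d ≤ 3.
Solve for f: f(k) = k*(4*k**2 - 3*k - 4)/12 (degree 3 ≤ 3).
R(k) = B(k−1)·f(k)/C(k) = k*(4*k**2 - 3*k - 4)/(3*(4*k**2 + 2*k - 1)); s_k = R·t_k = k*(-4*k**2 + 3*k + 4).
Δs = -12*k**2 - 6*k + 3, as required.
Σ_(k=2)^n t_k = s_(n+1) − s_(2) = (-4*n**3 - 9*n**2 - 2*n + 3) − (-12), i.e. -4*n**3 - 9*n**2 - 2*n + 15.

S(n) = - 4 n^{3} - 9 n^{2} - 2 n + 15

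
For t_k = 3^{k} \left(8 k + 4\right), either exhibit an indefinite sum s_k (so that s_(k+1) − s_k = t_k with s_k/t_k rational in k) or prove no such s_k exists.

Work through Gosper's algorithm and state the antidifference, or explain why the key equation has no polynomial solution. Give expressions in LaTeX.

The ratio is 3*(2*k + 3)/(2*k + 1).
Factor: A=3; B=1; C=k + 1/2.
Need (3)·f(k+1) − (1)·f(k) = k + 1/2.
deg f ≤ 1 (via 0,0,1).
Coefficient equations give f(k) = (k - 1)/2.
Certificate R = B(k−1)f/C = (k - 1)/(2*k + 1) gives s_k = 4*3**k*(k - 1).
Verify: 3**k*(8*k + 4) matches t_k.

s_k = 4 \cdot 3^{k} \left(k - 1\right)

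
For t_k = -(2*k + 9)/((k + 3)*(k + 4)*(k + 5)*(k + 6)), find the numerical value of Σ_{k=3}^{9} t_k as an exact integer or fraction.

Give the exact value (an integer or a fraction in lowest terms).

Σ = -49/3120

Compute t_(k+1)/t_k: get (k + 3)*(2*k + 11)/((k + 7)*(2*k + 9)).
Normal form (A,B,C) = (k + 3, k + 7, k + 9/2).
Solve (k + 3)·f(k+1) − (k + 6)·f(k) = k + 9/2.
Bound: deg f ≤ 3.
Match coefficients ⇒ f(k) = k*(k + 4)*(k + 8)/30.
R(k) = B(k−1)·f(k)/C(k) = k*(k + 4)*(k + 6)*(k + 8)/(15*(2*k + 9)); s_k = R·t_k = k*(-k - 8)/(15*(k**2 + 8*k + 15)).
s_(k+1) − s_k = (-2*k - 9)/(k**4 + 18*k**3 + 119*k**2 + 342*k + 360) = t_k.
Σ_(k=3)^(9) t_k = s_(10) − s_(3) = -4/65 − (-11/240) = -49/3120.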